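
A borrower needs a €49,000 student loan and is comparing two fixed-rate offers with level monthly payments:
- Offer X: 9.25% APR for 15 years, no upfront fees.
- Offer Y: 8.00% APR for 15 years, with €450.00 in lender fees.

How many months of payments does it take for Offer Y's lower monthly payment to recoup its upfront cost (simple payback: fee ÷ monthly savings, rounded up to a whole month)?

13 months

Offer X: at 9.25% the monthly rate is 0.0077083, so the payment is 49,000 × 0.0077083 / (1 − 1.0077083^−180) = €504.30.
Offer Y: at 8.00% the monthly rate is 0.0066667, so the payment is 49,000 × 0.0066667 / (1 − 1.0066667^−180) = €468.27.
Monthly savings = €504.30 − €468.27 = €36.03.
Break-even = €450.00 / €36.03 = 12.49 → 13 months.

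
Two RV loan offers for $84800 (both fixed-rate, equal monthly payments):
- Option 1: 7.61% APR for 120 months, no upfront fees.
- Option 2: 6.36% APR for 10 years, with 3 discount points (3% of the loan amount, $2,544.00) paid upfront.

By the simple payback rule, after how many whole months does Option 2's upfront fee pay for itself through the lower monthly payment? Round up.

Option 1: at 7.61% the monthly rate is 0.0063417, so the payment is 84,800 × 0.0063417 / (1 − 1.0063417^−120) = $1,011.47.
Option 2: at 6.36% the monthly rate is 0.0053000, so the payment is 84,800 × 0.0053000 / (1 − 1.0053000^−120) = $956.86.
Monthly savings = $1,011.47 − $956.86 = $54.61.
Break-even = $2,544.00 / $54.61 = 46.58 → 47 months.

47 months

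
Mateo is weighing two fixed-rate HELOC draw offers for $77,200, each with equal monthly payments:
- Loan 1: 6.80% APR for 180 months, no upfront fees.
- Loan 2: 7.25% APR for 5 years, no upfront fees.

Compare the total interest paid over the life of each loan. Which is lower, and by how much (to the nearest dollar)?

Loan 2 by $31,086

Loan 1: at 6.80% the monthly rate is 0.0056667, so the payment is 77,200 × 0.0056667 / (1 − 1.0056667^−180) = $685.29.
Total interest on Loan 1 = 180 × $685.29 − $77,200 = $46,152.20.
Loan 2: at 7.25% the monthly rate is 0.0060417, so the payment is 77,200 × 0.0060417 / (1 − 1.0060417^−60) = $1,537.77.
Total interest on Loan 2 = 60 × $1,537.77 − $77,200 = $15,066.20.
Loan 2 is lower by $31,086.00.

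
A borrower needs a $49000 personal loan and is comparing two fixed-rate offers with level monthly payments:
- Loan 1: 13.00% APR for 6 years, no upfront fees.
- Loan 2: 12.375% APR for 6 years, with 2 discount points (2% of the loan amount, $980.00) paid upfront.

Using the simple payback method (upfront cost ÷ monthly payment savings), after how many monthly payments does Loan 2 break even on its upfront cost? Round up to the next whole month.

61 months

Loan 1: monthly rate = 13%/12 = 0.0108333; payment = 49,000 × 0.0108333 / (1 − (1+0.0108333)^−72) = $983.63.
Loan 2: monthly rate = 12.375%/12 = 0.0103125; payment = 49,000 × 0.0103125 / (1 − (1+0.0103125)^−72) = $967.54.
Monthly savings = $983.63 − $967.54 = $16.09.
Break-even = $980.00 / $16.09 = 60.91 → 61 months.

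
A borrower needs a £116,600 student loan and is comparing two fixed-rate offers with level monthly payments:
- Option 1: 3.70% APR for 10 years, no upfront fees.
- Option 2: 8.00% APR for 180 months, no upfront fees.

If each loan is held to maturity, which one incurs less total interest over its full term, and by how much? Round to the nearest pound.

Option 1: at 3.70% the monthly rate is 0.0030833, so the payment is 116,600 × 0.0030833 / (1 − 1.0030833^−120) = £1,163.97.
Total interest on Option 1 = 120 × £1,163.97 − £116,600 = £23,076.40.
Option 2: monthly rate = 8%/12 = 0.0066667; payment = 116,600 × 0.0066667 / (1 − (1+0.0066667)^−180) = £1,114.29.
Total interest on Option 2 = 180 × £1,114.29 − £116,600 = £83,972.20.
Option 1 is lower by £60,895.80.

Option 1 by £60,896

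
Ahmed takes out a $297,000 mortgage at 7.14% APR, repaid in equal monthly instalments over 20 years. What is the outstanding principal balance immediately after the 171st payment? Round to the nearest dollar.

With monthly rate i = 7.14%/12 = 0.0059500, the balance after k of n payments is P · [(1+i)^n − (1+i)^k] / [(1+i)^n − 1].
(1+0.0059500)^240 = 4.15274050 and (1+0.0059500)^171 = 2.75780491, so the balance is 297,000 × (4.15274050 − 2.75780491) / (4.15274050 − 1) = $131,408.17.

$131,408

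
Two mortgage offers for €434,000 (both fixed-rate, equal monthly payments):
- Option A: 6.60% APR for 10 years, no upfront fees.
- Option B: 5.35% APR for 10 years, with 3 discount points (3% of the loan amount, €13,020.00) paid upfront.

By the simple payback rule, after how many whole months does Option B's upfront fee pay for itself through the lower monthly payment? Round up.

48 months

Option A: at 6.60% the monthly rate is 0.0055000, so the payment is 434,000 × 0.0055000 / (1 − 1.0055000^−120) = €4,950.09.
Option B: monthly rate = 5.35%/12 = 0.0044583; payment = 434,000 × 0.0044583 / (1 − (1+0.0044583)^−120) = €4,677.85.
Monthly savings = €4,950.09 − €4,677.85 = €272.24.
Break-even = €13,020.00 / €272.24 = 47.83 → 48 months.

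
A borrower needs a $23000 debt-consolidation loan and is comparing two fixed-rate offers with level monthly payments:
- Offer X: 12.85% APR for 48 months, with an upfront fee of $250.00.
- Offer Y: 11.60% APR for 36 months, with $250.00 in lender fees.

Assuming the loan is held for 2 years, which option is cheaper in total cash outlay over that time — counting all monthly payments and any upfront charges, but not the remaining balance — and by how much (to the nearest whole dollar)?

Offer X by $3,461

Offer X: at 12.85% the monthly rate is 0.0107083, so the payment is 23,000 × 0.0107083 / (1 − 1.0107083^−48) = $615.32.
Offer Y: at 11.60% the monthly rate is 0.0096667, so the payment is 23,000 × 0.0096667 / (1 − 1.0096667^−36) = $759.54.
Over 24 months: Offer X costs 24 × $615.32 + $250.00 = $15,017.68; Offer Y costs 24 × $759.54 + $250.00 = $18,478.96.
Offer X is cheaper by $18,478.96 − $15,017.68 = $3,461.28.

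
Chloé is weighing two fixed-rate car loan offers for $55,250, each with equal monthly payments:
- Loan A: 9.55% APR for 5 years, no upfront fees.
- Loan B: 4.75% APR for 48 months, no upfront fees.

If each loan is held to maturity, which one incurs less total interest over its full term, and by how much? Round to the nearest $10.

Loan A: monthly rate = 9.55%/12 = 0.0079583; payment = 55,250 × 0.0079583 / (1 − (1+0.0079583)^−60) = $1,161.70.
Total interest on Loan A = 60 × $1,161.70 − $55,250 = $14,452.00.
Loan B: monthly rate = 4.75%/12 = 0.0039583; payment = 55,250 × 0.0039583 / (1 − (1+0.0039583)^−48) = $1,266.12.
Total interest on Loan B = 48 × $1,266.12 − $55,250 = $5,523.76.
Loan B is lower by $8,928.24.

Loan B by $8,930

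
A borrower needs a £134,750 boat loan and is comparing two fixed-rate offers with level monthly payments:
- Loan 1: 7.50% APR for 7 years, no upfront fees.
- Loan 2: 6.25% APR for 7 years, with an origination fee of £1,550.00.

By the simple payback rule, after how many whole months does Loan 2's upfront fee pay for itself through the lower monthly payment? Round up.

Loan 1: monthly rate = 7.5%/12 = 0.0062500; payment = 134,750 × 0.0062500 / (1 − (1+0.0062500)^−84) = £2,066.83.
Loan 2: at 6.25% the monthly rate is 0.0052083, so the payment is 134,750 × 0.0052083 / (1 − 1.0052083^−84) = £1,984.69.
Monthly savings = £2,066.83 − £1,984.69 = £82.14.
Break-even = £1,550.00 / £82.14 = 18.87 → 19 months.

19 months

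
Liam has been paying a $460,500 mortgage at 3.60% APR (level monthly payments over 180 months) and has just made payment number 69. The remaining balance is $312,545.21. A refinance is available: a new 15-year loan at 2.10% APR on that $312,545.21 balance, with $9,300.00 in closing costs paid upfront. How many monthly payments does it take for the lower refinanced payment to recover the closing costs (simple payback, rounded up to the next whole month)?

Current payment = 460,500 × 3.6%/12 / (1 − (1+0.0030000)^−180) = $3,314.69.
Refinanced payment = 312,545.21 × 0.0017500 / (1 − (1+0.0017500)^−180) = $2,025.68.
Monthly savings = $3,314.69 − $2,025.68 = $1,289.01.
Break-even = $9,300.00 / $1,289.01 = 7.21 → 8 months.

8 months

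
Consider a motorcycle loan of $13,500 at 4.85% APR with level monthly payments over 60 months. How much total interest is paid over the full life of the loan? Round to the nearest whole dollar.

Monthly rate = 4.85%/12 = 0.0040417; payment = 13,500 × 0.0040417 / (1 − (1+0.0040417)^−60) = $253.83.
Total paid = 60 × $253.83 = $15,229.80; interest = $15,229.80 − $13,500 = $1,729.80.

$1,730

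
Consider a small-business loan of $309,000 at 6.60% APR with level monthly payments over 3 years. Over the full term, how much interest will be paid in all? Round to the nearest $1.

Monthly rate = 6.6%/12 = 0.0055000; payment = 309,000 × 0.0055000 / (1 − (1+0.0055000)^−36) = $9,484.61.
Total paid = 36 × $9,484.61 = $341,445.96; interest = $341,445.96 − $309,000 = $32,445.96.

$32,446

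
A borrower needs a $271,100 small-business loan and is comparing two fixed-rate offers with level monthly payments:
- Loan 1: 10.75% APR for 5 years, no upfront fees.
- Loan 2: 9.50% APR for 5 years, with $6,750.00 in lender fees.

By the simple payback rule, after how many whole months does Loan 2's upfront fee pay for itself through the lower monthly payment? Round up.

41 months

Loan 1: at 10.75% the monthly rate is 0.0089583, so the payment is 271,100 × 0.0089583 / (1 − 1.0089583^−60) = $5,860.63.
Loan 2: at 9.50% the monthly rate is 0.0079167, so the payment is 271,100 × 0.0079167 / (1 − 1.0079167^−60) = $5,693.60.
Monthly savings = $5,860.63 − $5,693.60 = $167.03.
Break-even = $6,750.00 / $167.03 = 40.41 → 41 months.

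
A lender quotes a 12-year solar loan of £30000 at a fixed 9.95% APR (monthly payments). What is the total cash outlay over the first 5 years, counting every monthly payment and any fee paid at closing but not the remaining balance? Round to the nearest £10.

Monthly rate = 9.95%/12 = 0.0082917; payment = 30,000 × 0.0082917 / (1 − (1+0.0082917)^−144) = £357.66.
Total outlay = 60 × £357.66 = £21,459.60.

£21,460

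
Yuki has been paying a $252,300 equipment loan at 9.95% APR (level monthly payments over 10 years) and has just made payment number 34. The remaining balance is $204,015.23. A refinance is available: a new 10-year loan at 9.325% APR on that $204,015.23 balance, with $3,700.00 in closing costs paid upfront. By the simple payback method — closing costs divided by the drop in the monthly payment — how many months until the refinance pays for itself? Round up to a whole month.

Current payment = 252,300 × 9.95%/12 / (1 − (1+0.0082917)^−120) = $3,327.18.
Refinanced payment = 204,015.23 × 0.0077708 / (1 − (1+0.0077708)^−120) = $2,620.40.
Monthly savings = $3,327.18 − $2,620.40 = $706.78.
Break-even = $3,700.00 / $706.78 = 5.24 → 6 months.

6 months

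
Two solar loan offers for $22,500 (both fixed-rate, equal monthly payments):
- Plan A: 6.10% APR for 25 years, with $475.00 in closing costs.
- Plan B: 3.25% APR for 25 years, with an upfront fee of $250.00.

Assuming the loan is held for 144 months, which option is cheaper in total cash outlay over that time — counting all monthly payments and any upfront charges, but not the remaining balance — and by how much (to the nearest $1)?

Plan A: at 6.10% the monthly rate is 0.0050833, so the payment is 22,500 × 0.0050833 / (1 − 1.0050833^−300) = $146.35.
Plan B: monthly rate = 3.25%/12 = 0.0027083; payment = 22,500 × 0.0027083 / (1 − (1+0.0027083)^−300) = $109.65.
Over 144 months: Plan A costs 144 × $146.35 + $475.00 = $21,549.40; Plan B costs 144 × $109.65 + $250.00 = $16,039.60.
Plan B is cheaper by $21,549.40 − $16,039.60 = $5,509.80.

Plan B by $5,510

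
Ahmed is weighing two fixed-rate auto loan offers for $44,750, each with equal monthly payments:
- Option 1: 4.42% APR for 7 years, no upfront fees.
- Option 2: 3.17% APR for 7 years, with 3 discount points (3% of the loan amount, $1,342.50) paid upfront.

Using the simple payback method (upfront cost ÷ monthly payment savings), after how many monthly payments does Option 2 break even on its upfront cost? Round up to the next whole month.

Option 1: at 4.42% the monthly rate is 0.0036833, so the payment is 44,750 × 0.0036833 / (1 − 1.0036833^−84) = $620.37.
Option 2: monthly rate = 3.17%/12 = 0.0026417; payment = 44,750 × 0.0026417 / (1 − (1+0.0026417)^−84) = $594.73.
Monthly savings = $620.37 − $594.73 = $25.64.
Break-even = $1,342.50 / $25.64 = 52.36 → 53 months.

53 months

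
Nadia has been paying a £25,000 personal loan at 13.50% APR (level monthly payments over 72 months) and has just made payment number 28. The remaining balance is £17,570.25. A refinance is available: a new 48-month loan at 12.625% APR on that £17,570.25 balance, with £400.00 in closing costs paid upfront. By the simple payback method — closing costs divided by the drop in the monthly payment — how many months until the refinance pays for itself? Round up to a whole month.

10 months

Current payment = 25,000 × 13.5%/12 / (1 − (1+0.0112500)^−72) = £508.47.
Refinanced payment = 17,570.25 × 0.0105208 / (1 − (1+0.0105208)^−48) = £468.10.
Monthly savings = £508.47 − £468.10 = £40.37.
Break-even = £400.00 / £40.37 = 9.91 → 10 months.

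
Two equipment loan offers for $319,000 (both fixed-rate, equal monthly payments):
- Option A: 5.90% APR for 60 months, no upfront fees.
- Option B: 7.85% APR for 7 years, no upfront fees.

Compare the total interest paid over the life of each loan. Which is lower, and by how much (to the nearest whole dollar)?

Option A: monthly rate = 5.9%/12 = 0.0049167; payment = 319,000 × 0.0049167 / (1 − (1+0.0049167)^−60) = $6,152.34.
Total interest on Option A = 60 × $6,152.34 − $319,000 = $50,140.40.
Option B: at 7.85% the monthly rate is 0.0065417, so the payment is 319,000 × 0.0065417 / (1 − 1.0065417^−84) = $4,948.20.
Total interest on Option B = 84 × $4,948.20 − $319,000 = $96,648.80.
Option A is lower by $46,508.40.

Option A by $46,508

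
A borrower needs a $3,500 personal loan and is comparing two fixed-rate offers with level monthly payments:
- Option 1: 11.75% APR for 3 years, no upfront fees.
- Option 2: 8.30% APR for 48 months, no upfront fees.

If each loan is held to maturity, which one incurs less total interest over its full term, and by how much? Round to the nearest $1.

Option 2 by $45

Option 1: monthly rate = 11.75%/12 = 0.0097917; payment = 3,500 × 0.0097917 / (1 − (1+0.0097917)^−36) = $115.83.
Total interest on Option 1 = 36 × $115.83 − $3,500 = $669.88.
Option 2: monthly rate = 8.3%/12 = 0.0069167; payment = 3,500 × 0.0069167 / (1 − (1+0.0069167)^−48) = $85.94.
Total interest on Option 2 = 48 × $85.94 − $3,500 = $625.12.
Option 2 is lower by $44.76.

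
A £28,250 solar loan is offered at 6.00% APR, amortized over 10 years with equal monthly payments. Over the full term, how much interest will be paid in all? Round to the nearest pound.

£9,386

Monthly rate = 6%/12 = 0.0050000; payment = 28,250 × 0.0050000 / (1 − (1+0.0050000)^−120) = £313.63.
Total paid = 120 × £313.63 = £37,635.60; interest = £37,635.60 − £28,250 = £9,385.60.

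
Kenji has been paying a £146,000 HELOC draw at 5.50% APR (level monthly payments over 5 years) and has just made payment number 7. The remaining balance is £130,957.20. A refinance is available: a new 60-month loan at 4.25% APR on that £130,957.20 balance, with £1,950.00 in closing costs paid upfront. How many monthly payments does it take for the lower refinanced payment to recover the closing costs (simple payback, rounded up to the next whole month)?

6 months

Current payment = 146,000 × 5.5%/12 / (1 − (1+0.0045833)^−60) = £2,788.77.
Refinanced payment = 130,957.20 × 0.0035417 / (1 − (1+0.0035417)^−60) = £2,426.58.
Monthly savings = £2,788.77 − £2,426.58 = £362.19.
Break-even = £1,950.00 / £362.19 = 5.38 → 6 months.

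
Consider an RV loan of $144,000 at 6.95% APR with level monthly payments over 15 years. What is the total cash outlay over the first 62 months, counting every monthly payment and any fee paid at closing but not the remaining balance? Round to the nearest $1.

Monthly rate = 6.95%/12 = 0.0057917; payment = 144,000 × 0.0057917 / (1 − (1+0.0057917)^−180) = $1,290.29.
Total outlay = 62 × $1,290.29 = $79,997.98.

$79,998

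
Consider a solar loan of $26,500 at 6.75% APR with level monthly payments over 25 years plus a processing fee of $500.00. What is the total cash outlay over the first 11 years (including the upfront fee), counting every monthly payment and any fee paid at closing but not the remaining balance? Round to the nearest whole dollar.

Monthly rate = 6.75%/12 = 0.0056250; payment = 26,500 × 0.0056250 / (1 − (1+0.0056250)^−300) = $183.09.
Total outlay = 132 × $183.09 + $500.00 = $24,667.88.

$24,668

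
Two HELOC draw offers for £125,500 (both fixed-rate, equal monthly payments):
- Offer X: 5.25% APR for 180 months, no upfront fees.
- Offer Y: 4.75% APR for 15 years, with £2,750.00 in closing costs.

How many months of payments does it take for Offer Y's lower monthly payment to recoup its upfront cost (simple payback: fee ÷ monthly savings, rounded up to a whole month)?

Offer X: monthly rate = 5.25%/12 = 0.0043750; payment = 125,500 × 0.0043750 / (1 − (1+0.0043750)^−180) = £1,008.87.
Offer Y: at 4.75% the monthly rate is 0.0039583, so the payment is 125,500 × 0.0039583 / (1 − 1.0039583^−180) = £976.18.
Monthly savings = £1,008.87 − £976.18 = £32.69.
Break-even = £2,750.00 / £32.69 = 84.12 → 85 months.

85 months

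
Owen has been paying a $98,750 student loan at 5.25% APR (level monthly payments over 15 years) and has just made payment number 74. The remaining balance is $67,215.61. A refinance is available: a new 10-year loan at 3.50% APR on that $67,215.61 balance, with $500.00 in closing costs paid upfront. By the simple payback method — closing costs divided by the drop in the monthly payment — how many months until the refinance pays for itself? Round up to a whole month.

4 months

Current payment = 98,750 × 5.25%/12 / (1 − (1+0.0043750)^−180) = $793.83.
Refinanced payment = 67,215.61 × 0.0029167 / (1 − (1+0.0029167)^−120) = $664.67.
Monthly savings = $793.83 − $664.67 = $129.16.
Break-even = $500.00 / $129.16 = 3.87 → 4 months.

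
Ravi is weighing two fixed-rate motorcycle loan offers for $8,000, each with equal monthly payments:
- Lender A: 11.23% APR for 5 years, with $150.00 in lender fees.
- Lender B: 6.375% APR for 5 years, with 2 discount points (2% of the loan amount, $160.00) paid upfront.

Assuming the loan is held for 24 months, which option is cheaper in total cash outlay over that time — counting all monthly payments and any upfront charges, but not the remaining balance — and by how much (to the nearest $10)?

Lender A: monthly rate = 11.23%/12 = 0.0093583; payment = 8,000 × 0.0093583 / (1 − (1+0.0093583)^−60) = $174.86.
Lender B: monthly rate = 6.375%/12 = 0.0053125; payment = 8,000 × 0.0053125 / (1 − (1+0.0053125)^−60) = $156.06.
Over 24 months: Lender A costs 24 × $174.86 + $150.00 = $4,346.64; Lender B costs 24 × $156.06 + $160.00 = $3,905.44.
Lender B is cheaper by $4,346.64 − $3,905.44 = $441.20.

Lender B by $440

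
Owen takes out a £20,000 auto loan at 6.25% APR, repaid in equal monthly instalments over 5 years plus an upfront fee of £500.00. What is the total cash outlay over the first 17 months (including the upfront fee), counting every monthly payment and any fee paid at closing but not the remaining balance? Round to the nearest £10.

Monthly rate = 6.25%/12 = 0.0052083; payment = 20,000 × 0.0052083 / (1 − (1+0.0052083)^−60) = £388.99.
Total outlay = 17 × £388.99 + £500.00 = £7,112.83.

£7,110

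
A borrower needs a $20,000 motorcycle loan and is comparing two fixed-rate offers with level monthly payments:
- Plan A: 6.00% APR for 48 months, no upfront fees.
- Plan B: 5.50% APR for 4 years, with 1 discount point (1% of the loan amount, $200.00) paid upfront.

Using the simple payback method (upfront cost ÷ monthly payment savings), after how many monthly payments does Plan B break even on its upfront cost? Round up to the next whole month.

44 months

Plan A: monthly rate = 6%/12 = 0.0050000; payment = 20,000 × 0.0050000 / (1 − (1+0.0050000)^−48) = $469.70.
Plan B: monthly rate = 5.5%/12 = 0.0045833; payment = 20,000 × 0.0045833 / (1 − (1+0.0045833)^−48) = $465.13.
Monthly savings = $469.70 − $465.13 = $4.57.
Break-even = $200.00 / $4.57 = 43.76 → 44 months.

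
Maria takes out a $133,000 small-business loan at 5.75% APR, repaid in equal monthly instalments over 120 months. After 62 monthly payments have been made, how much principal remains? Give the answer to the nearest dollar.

With monthly rate i = 5.75%/12 = 0.0047917, the balance after k of n payments is P · [(1+i)^n − (1+i)^k] / [(1+i)^n − 1].
(1+0.0047917)^120 = 1.77469181 and (1+0.0047917)^62 = 1.34497286, so the balance is 133,000 × (1.77469181 − 1.34497286) / (1.77469181 − 1) = $73,774.65.

$73,775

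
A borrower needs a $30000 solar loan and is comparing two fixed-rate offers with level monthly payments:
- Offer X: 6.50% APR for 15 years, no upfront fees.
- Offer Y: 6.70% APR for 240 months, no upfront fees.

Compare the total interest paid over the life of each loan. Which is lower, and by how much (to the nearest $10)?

Offer X: monthly rate = 6.5%/12 = 0.0054167; payment = 30,000 × 0.0054167 / (1 − (1+0.0054167)^−180) = $261.33.
Total interest on Offer X = 180 × $261.33 − $30,000 = $17,039.40.
Offer Y: monthly rate = 6.7%/12 = 0.0055833; payment = 30,000 × 0.0055833 / (1 − (1+0.0055833)^−240) = $227.22.
Total interest on Offer Y = 240 × $227.22 − $30,000 = $24,532.80.
Offer X is lower by $7,493.40.

Offer X by $7,490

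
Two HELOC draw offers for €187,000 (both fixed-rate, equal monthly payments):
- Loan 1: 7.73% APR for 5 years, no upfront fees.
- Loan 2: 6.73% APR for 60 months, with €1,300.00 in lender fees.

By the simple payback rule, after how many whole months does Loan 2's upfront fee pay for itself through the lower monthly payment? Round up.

Loan 1: at 7.73% the monthly rate is 0.0064417, so the payment is 187,000 × 0.0064417 / (1 − 1.0064417^−60) = €3,767.57.
Loan 2: at 6.73% the monthly rate is 0.0056083, so the payment is 187,000 × 0.0056083 / (1 − 1.0056083^−60) = €3,679.05.
Monthly savings = €3,767.57 − €3,679.05 = €88.52.
Break-even = €1,300.00 / €88.52 = 14.69 → 15 months.

15 months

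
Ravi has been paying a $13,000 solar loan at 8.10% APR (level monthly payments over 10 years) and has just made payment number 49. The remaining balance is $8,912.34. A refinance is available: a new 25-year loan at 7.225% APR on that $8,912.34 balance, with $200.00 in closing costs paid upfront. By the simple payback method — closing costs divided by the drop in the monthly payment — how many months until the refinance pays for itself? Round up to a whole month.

Current payment = 13,000 × 8.1%/12 / (1 − (1+0.0067500)^−120) = $158.41.
Refinanced payment = 8,912.34 × 0.0060208 / (1 − (1+0.0060208)^−300) = $64.28.
Monthly savings = $158.41 − $64.28 = $94.13.
Break-even = $200.00 / $94.13 = 2.12 → 3 months.

3 months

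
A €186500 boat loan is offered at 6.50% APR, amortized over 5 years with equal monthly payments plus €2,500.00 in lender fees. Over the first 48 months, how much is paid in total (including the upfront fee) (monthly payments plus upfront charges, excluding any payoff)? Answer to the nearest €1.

€177,656

Monthly rate = 6.5%/12 = 0.0054167; payment = 186,500 × 0.0054167 / (1 − (1+0.0054167)^−60) = €3,649.09.
Total outlay = 48 × €3,649.09 + €2,500.00 = €177,656.32.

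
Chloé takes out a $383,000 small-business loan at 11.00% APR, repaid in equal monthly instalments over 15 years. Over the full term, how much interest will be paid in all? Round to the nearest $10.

$400,570

At 11.00% the monthly rate is 0.0091667, so the payment is 383,000 × 0.0091667 / (1 − 1.0091667^−180) = $4,353.17.
Total paid = 180 × $4,353.17 = $783,570.60; interest = $783,570.60 − $383,000 = $400,570.60.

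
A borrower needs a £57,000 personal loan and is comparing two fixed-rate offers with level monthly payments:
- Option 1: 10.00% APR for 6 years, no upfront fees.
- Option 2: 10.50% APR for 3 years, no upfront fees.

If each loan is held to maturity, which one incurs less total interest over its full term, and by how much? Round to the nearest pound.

Option 2 by £9,335

Option 1: at 10.00% the monthly rate is 0.0083333, so the payment is 57,000 × 0.0083333 / (1 − 1.0083333^−72) = £1,055.97.
Total interest on Option 1 = 72 × £1,055.97 − £57,000 = £19,029.84.
Option 2: monthly rate = 10.5%/12 = 0.0087500; payment = 57,000 × 0.0087500 / (1 − (1+0.0087500)^−36) = £1,852.64.
Total interest on Option 2 = 36 × £1,852.64 − £57,000 = £9,695.04.
Option 2 is lower by £9,334.80.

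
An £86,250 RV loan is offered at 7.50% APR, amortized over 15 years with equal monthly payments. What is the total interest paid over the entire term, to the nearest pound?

£57,669

At 7.50% the monthly rate is 0.0062500, so the payment is 86,250 × 0.0062500 / (1 − 1.0062500^−180) = £799.55.
Total paid = 180 × £799.55 = £143,919.00; interest = £143,919.00 − £86,250 = £57,669.00.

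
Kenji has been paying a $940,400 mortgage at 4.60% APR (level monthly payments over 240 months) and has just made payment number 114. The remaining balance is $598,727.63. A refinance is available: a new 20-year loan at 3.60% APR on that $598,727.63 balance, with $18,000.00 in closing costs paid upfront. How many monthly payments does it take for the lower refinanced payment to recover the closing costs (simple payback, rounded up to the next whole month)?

8 months

Current payment = 940,400 × 4.6%/12 / (1 − (1+0.0038333)^−240) = $6,000.32.
Refinanced payment = 598,727.63 × 0.0030000 / (1 − (1+0.0030000)^−240) = $3,503.22.
Monthly savings = $6,000.32 − $3,503.22 = $2,497.10.
Break-even = $18,000.00 / $2,497.10 = 7.21 → 8 months.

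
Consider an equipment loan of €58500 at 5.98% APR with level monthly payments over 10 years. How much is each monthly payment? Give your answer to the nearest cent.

At 5.98% the monthly rate is 0.0049833, so the payment is 58,500 × 0.0049833 / (1 − 1.0049833^−120) = €648.88.

€648.88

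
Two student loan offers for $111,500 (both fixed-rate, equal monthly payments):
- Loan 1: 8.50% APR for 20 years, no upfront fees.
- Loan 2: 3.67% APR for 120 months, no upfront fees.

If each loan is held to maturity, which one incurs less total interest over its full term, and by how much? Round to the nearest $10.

Loan 2 by $98,850

Loan 1: at 8.50% the monthly rate is 0.0070833, so the payment is 111,500 × 0.0070833 / (1 − 1.0070833^−240) = $967.62.
Total interest on Loan 1 = 240 × $967.62 − $111,500 = $120,728.80.
Loan 2: monthly rate = 3.67%/12 = 0.0030583; payment = 111,500 × 0.0030583 / (1 − (1+0.0030583)^−120) = $1,111.48.
Total interest on Loan 2 = 120 × $1,111.48 − $111,500 = $21,877.60.
Loan 2 is lower by $98,851.20.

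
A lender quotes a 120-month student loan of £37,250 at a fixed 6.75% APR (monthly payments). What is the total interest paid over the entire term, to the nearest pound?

At 6.75% the monthly rate is 0.0056250, so the payment is 37,250 × 0.0056250 / (1 − 1.0056250^−120) = £427.72.
Total paid = 120 × £427.72 = £51,326.40; interest = £51,326.40 − £37,250 = £14,076.40.

£14,076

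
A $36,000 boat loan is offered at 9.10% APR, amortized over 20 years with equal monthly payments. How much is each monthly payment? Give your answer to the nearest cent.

At 9.10% the monthly rate is 0.0075833, so the payment is 36,000 × 0.0075833 / (1 − 1.0075833^−240) = $326.22.

$326.22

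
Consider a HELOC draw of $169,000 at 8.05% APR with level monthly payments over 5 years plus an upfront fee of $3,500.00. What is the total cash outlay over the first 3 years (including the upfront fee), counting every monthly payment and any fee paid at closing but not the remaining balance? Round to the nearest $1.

Monthly rate = 8.05%/12 = 0.0067083; payment = 169,000 × 0.0067083 / (1 − (1+0.0067083)^−60) = $3,430.76.
Total outlay = 36 × $3,430.76 + $3,500.00 = $127,007.36.

$127,007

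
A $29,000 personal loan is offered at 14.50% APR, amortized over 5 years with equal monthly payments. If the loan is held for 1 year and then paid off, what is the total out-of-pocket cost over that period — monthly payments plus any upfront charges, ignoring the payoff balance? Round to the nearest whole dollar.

Monthly rate = 14.5%/12 = 0.0120833; payment = 29,000 × 0.0120833 / (1 − (1+0.0120833)^−60) = $682.32.
Total outlay = 12 × $682.32 = $8,187.84.

$8,188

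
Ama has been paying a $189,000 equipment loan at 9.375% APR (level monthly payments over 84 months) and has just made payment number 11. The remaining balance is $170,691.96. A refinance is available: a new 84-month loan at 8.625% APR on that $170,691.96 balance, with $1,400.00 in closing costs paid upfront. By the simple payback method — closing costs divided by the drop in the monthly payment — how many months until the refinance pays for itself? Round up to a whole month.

4 months

Current payment = 189,000 × 9.375%/12 / (1 − (1+0.0078125)^−84) = $3,076.93.
Refinanced payment = 170,691.96 × 0.0071875 / (1 − (1+0.0071875)^−84) = $2,713.90.
Monthly savings = $3,076.93 − $2,713.90 = $363.03.
Break-even = $1,400.00 / $363.03 = 3.86 → 4 months.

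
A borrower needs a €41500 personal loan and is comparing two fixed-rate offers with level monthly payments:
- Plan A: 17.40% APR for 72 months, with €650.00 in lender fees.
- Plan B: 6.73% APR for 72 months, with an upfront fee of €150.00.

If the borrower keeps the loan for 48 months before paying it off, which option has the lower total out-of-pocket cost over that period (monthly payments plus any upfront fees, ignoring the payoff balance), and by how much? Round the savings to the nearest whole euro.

Plan B by €11,556

Plan A: at 17.40% the monthly rate is 0.0145000, so the payment is 41,500 × 0.0145000 / (1 − 1.0145000^−72) = €932.50.
Plan B: monthly rate = 6.73%/12 = 0.0056083; payment = 41,500 × 0.0056083 / (1 − (1+0.0056083)^−72) = €702.17.
Over 48 months: Plan A costs 48 × €932.50 + €650.00 = €45,410.00; Plan B costs 48 × €702.17 + €150.00 = €33,854.16.
Plan B is cheaper by €45,410.00 − €33,854.16 = €11,555.84.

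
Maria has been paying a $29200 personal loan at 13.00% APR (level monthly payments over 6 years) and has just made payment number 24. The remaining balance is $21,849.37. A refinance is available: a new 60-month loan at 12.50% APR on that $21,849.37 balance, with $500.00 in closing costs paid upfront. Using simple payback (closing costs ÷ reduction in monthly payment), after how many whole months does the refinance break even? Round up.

Current payment = 29,200 × 13%/12 / (1 − (1+0.0108333)^−72) = $586.16.
Refinanced payment = 21,849.37 × 0.0104167 / (1 − (1+0.0104167)^−60) = $491.57.
Monthly savings = $586.16 − $491.57 = $94.59.
Break-even = $500.00 / $94.59 = 5.29 → 6 months.

6 months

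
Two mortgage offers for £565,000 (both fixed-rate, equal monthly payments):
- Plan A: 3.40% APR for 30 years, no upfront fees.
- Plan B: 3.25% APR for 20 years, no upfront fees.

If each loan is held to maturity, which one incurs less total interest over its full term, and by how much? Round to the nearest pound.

Plan A: monthly rate = 3.4%/12 = 0.0028333; payment = 565,000 × 0.0028333 / (1 − (1+0.0028333)^−360) = £2,505.67.
Total interest on Plan A = 360 × £2,505.67 − £565,000 = £337,041.20.
Plan B: at 3.25% the monthly rate is 0.0027083, so the payment is 565,000 × 0.0027083 / (1 − 1.0027083^−240) = £3,204.66.
Total interest on Plan B = 240 × £3,204.66 − £565,000 = £204,118.40.
Plan B is lower by £132,922.80.

Plan B by £132,923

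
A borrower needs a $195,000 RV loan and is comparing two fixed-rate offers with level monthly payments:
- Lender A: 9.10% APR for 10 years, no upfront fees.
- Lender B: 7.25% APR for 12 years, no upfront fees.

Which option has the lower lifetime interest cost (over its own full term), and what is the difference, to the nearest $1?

Lender B by $5,164

Lender A: monthly rate = 9.1%/12 = 0.0075833; payment = 195,000 × 0.0075833 / (1 − (1+0.0075833)^−120) = $2,480.74.
Total interest on Lender A = 120 × $2,480.74 − $195,000 = $102,688.80.
Lender B: monthly rate = 7.25%/12 = 0.0060417; payment = 195,000 × 0.0060417 / (1 − (1+0.0060417)^−144) = $2,031.42.
Total interest on Lender B = 144 × $2,031.42 − $195,000 = $97,524.48.
Lender B is lower by $5,164.32.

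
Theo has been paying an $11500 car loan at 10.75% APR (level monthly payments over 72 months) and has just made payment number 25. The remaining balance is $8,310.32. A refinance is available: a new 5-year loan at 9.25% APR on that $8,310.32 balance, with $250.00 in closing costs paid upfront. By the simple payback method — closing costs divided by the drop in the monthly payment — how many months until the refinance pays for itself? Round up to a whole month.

6 months

Current payment = 11,500 × 10.75%/12 / (1 − (1+0.0089583)^−72) = $217.42.
Refinanced payment = 8,310.32 × 0.0077083 / (1 − (1+0.0077083)^−60) = $173.52.
Monthly savings = $217.42 − $173.52 = $43.90.
Break-even = $250.00 / $43.90 = 5.69 → 6 months.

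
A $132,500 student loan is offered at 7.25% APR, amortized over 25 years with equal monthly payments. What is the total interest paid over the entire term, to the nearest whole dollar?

Monthly rate = 7.25%/12 = 0.0060417; payment = 132,500 × 0.0060417 / (1 − (1+0.0060417)^−300) = $957.72.
Total paid = 300 × $957.72 = $287,316.00; interest = $287,316.00 − $132,500 = $154,816.00.

$154,816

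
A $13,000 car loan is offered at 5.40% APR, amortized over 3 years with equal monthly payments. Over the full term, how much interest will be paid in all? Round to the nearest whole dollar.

Monthly rate = 5.4%/12 = 0.0045000; payment = 13,000 × 0.0045000 / (1 − (1+0.0045000)^−36) = $391.96.
Total paid = 36 × $391.96 = $14,110.56; interest = $14,110.56 − $13,000 = $1,110.56.

$1,111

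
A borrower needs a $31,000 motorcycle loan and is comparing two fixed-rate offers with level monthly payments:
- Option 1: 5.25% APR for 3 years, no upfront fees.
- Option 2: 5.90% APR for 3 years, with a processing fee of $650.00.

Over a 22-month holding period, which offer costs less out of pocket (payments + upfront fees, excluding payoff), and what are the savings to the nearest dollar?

Option 1 by $850

Option 1: at 5.25% the monthly rate is 0.0043750, so the payment is 31,000 × 0.0043750 / (1 − 1.0043750^−36) = $932.58.
Option 2: monthly rate = 5.9%/12 = 0.0049167; payment = 31,000 × 0.0049167 / (1 − (1+0.0049167)^−36) = $941.68.
Over 22 months: Option 1 costs 22 × $932.58 = $20,516.76; Option 2 costs 22 × $941.68 + $650.00 = $21,366.96.
Option 1 is cheaper by $21,366.96 − $20,516.76 = $850.20.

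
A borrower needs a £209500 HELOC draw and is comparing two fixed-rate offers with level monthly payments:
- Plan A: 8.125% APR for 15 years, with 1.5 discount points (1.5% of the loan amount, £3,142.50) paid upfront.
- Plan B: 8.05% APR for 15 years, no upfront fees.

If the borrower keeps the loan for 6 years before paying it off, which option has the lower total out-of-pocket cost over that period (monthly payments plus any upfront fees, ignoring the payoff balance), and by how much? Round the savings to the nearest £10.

Plan B by £3,800

Plan A: at 8.125% the monthly rate is 0.0067708, so the payment is 209,500 × 0.0067708 / (1 − 1.0067708^−180) = £2,017.24.
Plan B: monthly rate = 8.05%/12 = 0.0067083; payment = 209,500 × 0.0067083 / (1 − (1+0.0067083)^−180) = £2,008.14.
Over 72 months: Plan A costs 72 × £2,017.24 + £3,142.50 = £148,383.78; Plan B costs 72 × £2,008.14 = £144,586.08.
Plan B is cheaper by £148,383.78 − £144,586.08 = £3,797.70.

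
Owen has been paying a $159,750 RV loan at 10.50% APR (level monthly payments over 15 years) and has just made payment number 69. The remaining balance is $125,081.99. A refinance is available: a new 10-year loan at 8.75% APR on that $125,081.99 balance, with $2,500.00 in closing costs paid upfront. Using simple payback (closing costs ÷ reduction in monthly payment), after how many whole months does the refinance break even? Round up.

Current payment = 159,750 × 10.5%/12 / (1 − (1+0.0087500)^−180) = $1,765.87.
Refinanced payment = 125,081.99 × 0.0072917 / (1 − (1+0.0072917)^−120) = $1,567.61.
Monthly savings = $1,765.87 − $1,567.61 = $198.26.
Break-even = $2,500.00 / $198.26 = 12.61 → 13 months.

13 months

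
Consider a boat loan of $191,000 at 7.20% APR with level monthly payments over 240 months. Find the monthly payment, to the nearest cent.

Monthly rate = 7.2%/12 = 0.0060000; payment = 191,000 × 0.0060000 / (1 − (1+0.0060000)^−240) = $1,503.84.

$1,503.84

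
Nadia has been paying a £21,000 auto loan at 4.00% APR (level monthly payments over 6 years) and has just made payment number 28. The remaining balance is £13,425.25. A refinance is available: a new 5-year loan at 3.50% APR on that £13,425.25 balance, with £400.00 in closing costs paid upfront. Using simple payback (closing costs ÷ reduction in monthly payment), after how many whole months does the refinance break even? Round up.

5 months

Current payment = 21,000 × 4%/12 / (1 − (1+0.0033333)^−72) = £328.55.
Refinanced payment = 13,425.25 × 0.0029167 / (1 − (1+0.0029167)^−60) = £244.23.
Monthly savings = £328.55 − £244.23 = £84.32.
Break-even = £400.00 / £84.32 = 4.74 → 5 months.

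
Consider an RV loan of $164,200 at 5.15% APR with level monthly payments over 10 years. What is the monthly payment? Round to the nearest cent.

$1,753.66

Monthly rate = 5.15%/12 = 0.0042917; payment = 164,200 × 0.0042917 / (1 − (1+0.0042917)^−120) = $1,753.66.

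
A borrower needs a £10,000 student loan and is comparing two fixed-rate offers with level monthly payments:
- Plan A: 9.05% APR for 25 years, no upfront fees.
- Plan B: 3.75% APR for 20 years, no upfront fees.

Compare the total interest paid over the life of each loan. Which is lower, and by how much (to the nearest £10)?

Plan A: at 9.05% the monthly rate is 0.0075417, so the payment is 10,000 × 0.0075417 / (1 − 1.0075417^−300) = £84.26.
Total interest on Plan A = 300 × £84.26 − £10,000 = £15,278.00.
Plan B: monthly rate = 3.75%/12 = 0.0031250; payment = 10,000 × 0.0031250 / (1 − (1+0.0031250)^−240) = £59.29.
Total interest on Plan B = 240 × £59.29 − £10,000 = £4,229.60.
Plan B is lower by £11,048.40.

Plan B by £11,050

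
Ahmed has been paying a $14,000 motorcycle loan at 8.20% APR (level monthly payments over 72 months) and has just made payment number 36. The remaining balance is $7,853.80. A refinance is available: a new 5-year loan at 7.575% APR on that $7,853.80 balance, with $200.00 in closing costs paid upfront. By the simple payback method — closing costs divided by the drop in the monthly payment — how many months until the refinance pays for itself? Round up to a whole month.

3 months

Current payment = 14,000 × 8.2%/12 / (1 − (1+0.0068333)^−72) = $246.83.
Refinanced payment = 7,853.80 × 0.0063125 / (1 − (1+0.0063125)^−60) = $157.65.
Monthly savings = $246.83 − $157.65 = $89.18.
Break-even = $200.00 / $89.18 = 2.24 → 3 months.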